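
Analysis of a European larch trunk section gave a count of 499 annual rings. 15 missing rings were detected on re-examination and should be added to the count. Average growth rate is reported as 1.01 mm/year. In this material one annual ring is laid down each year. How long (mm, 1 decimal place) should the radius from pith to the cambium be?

After corrections the count is 499 + 15 = 514 annual rings.
Predicted length = 1.01 mm/year × 514 years = 519.1 mm.

519.1 mm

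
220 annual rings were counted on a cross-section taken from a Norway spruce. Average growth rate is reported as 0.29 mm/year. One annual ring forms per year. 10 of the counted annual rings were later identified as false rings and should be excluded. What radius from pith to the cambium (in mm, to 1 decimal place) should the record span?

60.9 mm

After corrections the count is 220 − 10 = 210 annual rings.
Predicted length = 0.29 mm/year × 210 years = 60.9 mm.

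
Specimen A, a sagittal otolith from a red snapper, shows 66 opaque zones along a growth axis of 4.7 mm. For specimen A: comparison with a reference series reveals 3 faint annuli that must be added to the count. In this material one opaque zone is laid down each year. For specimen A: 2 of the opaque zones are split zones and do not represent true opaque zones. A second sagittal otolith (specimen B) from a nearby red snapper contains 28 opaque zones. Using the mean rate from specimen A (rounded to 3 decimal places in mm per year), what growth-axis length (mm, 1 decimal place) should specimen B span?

2.0 mm

Specimen A: true opaque zone count = 66 − 2 + 3 = 67.
A: 4.7 mm over 67 years gives 4.7 / 67 ≈ 0.070 mm per year.
Length of B = 0.070 × 28 = 2.0 mm.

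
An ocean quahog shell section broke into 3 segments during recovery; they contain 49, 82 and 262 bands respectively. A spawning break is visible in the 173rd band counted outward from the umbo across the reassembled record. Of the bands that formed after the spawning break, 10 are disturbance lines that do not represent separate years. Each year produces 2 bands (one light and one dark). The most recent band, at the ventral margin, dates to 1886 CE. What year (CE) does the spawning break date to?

1781 CE

Total bands = 49 + 82 + 262 = 393.
Between band 173 and the ventral margin there are 393 − 173 = 220 bands.
Removing the 10 false bands leaves 220 − 10 = 210 true bands beyond the spawning break.
Dividing by 2 bands per year: 210 / 2 = 105 years.
Counting back 105 years from 1886 CE places the spawning break in 1886 − 105 = 1781 CE.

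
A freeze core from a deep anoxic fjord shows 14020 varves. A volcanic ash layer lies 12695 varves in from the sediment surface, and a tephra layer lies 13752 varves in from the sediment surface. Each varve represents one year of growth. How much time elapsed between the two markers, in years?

1057 years

The two markers are separated by 13752 − 12695 = 1057 varves.
One varve per year makes the interval 1057 years.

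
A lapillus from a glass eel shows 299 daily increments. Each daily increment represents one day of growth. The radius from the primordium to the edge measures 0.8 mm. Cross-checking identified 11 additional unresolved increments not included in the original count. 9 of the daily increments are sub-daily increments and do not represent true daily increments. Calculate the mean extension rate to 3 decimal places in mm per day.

0.003 mm per day

Correcting the raw count gives 299 − 9 + 11 = 301 true daily increments.
Mean rate = 0.8 mm / 301 days ≈ 0.003 mm per day.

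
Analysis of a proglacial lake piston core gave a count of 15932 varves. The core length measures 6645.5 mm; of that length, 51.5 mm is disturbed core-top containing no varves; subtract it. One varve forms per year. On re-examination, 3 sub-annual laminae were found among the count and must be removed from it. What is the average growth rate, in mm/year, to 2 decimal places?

0.41 mm/year

Correcting the raw count gives 15932 − 3 = 15929 true varves.
Net length = 6645.5 − 51.5 = 6594.0 mm.
Mean rate = 6594.0 mm / 15929 years ≈ 0.41 mm/year.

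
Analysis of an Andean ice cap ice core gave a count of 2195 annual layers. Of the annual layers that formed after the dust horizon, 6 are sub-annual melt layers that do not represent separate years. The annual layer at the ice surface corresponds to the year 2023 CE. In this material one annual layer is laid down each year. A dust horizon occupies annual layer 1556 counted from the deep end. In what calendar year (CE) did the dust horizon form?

1390 CE

Between annual layer 1556 and the ice surface there are 2195 − 1556 = 639 annual layers.
639 − 6 false = 633 true annual layers after the dust horizon.
The annual layer at the ice surface is 2023 CE, so the dust horizon dates to 2023 − 633 = 1390 CE.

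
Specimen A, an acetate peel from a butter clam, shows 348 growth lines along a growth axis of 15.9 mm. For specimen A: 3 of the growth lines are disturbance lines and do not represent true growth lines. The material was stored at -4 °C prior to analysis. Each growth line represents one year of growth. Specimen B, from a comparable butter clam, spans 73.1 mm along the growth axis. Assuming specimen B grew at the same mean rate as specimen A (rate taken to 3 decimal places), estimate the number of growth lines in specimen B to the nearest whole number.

1589 growth lines

Specimen A: true growth line count = 348 − 3 = 345.
A: Mean rate = 15.9 mm / 345 years ≈ 0.046 mm per year.
B spans 73.1 / 0.046 = 1589.13 years ≈ 1589 growth lines.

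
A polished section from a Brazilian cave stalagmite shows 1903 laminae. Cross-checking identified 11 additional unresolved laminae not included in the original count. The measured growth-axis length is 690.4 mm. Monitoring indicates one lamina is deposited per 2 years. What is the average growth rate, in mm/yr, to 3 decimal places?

0.180 mm/yr

Correcting the raw count gives 1903 + 11 = 1914 true laminae.
At 2 years per lamina, 1914 × 2 = 3828 years.
Mean rate = 690.4 mm / 3828 years ≈ 0.180 mm/yr.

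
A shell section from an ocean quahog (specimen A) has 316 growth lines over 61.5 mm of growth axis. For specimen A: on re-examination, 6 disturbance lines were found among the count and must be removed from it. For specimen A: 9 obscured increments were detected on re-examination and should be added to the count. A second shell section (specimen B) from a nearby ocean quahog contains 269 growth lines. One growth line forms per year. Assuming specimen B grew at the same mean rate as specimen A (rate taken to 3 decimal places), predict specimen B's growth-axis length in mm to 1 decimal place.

51.9 mm

Specimen A: correcting the raw count gives 316 − 6 + 9 = 319 true growth lines.
A: Extension rate ≈ 61.5 / 319 = 0.193 mm/year.
B's length ≈ 0.193 × 269 = 51.9 mm.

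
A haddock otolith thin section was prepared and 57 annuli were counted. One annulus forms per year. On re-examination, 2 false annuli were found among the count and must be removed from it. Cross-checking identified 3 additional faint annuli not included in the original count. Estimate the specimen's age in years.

Correcting the raw count gives 57 − 2 + 3 = 58 true annuli.
At one annulus per year, that is 58 years.

58 yr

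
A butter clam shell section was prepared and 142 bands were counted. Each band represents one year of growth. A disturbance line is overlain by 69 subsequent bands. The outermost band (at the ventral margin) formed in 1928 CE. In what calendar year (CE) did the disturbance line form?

69 bands formed after the disturbance line.
The band at the ventral margin is 1928 CE, so the disturbance line dates to 1928 − 69 = 1859 CE.

1859 CE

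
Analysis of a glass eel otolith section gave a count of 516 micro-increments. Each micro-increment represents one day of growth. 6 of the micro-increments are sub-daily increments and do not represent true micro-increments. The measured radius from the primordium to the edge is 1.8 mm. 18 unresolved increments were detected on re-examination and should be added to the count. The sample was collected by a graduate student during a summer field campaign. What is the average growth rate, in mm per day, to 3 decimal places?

Correcting the raw count gives 516 − 6 + 18 = 528 true micro-increments.
Mean rate = 1.8 mm / 528 days ≈ 0.003 mm per day.

0.003 mm per day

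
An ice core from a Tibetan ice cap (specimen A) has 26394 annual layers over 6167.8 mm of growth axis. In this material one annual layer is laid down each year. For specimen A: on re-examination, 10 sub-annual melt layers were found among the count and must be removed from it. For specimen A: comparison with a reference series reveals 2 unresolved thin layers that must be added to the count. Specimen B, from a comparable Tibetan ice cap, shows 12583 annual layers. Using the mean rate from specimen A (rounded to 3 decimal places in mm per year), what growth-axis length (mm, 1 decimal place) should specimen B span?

Specimen A: adjusted count: 26394 − 10 + 2 = 26386 annual layers.
A: 6167.8 mm over 26386 years gives 6167.8 / 26386 ≈ 0.234 mm/year.
Length of B = 0.234 × 12583 = 2944.4 mm.

2944.4 mm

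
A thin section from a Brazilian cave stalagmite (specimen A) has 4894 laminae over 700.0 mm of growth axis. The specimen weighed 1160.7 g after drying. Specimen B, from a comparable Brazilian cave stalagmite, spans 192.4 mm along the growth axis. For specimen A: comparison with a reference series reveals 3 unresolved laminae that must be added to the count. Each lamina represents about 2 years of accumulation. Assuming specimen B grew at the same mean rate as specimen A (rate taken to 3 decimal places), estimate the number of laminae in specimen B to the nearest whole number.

1355 laminae

Specimen A: adjusted count: 4894 + 3 = 4897 laminae.
Specimen A: 4897 laminae at 2 years each span 4897 × 2 = 9794 years.
A: Mean rate = 700.0 mm / 9794 years ≈ 0.071 mm per year.
B spans 192.4 / 0.071 = 2709.86 years; at 2 years per lamina that is 2709.86 / 2 ≈ 1355 laminae.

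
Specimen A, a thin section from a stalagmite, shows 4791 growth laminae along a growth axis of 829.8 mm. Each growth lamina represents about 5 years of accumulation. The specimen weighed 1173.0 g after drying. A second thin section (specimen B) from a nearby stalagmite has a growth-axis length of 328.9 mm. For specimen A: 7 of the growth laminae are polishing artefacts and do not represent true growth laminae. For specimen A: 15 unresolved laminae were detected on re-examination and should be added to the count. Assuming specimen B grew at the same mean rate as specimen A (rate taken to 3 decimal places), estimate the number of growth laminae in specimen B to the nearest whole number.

1879 growth laminae

Specimen A: correcting the raw count gives 4791 − 7 + 15 = 4799 true growth laminae.
Specimen A: 4799 growth laminae at 5 years each span 4799 × 5 = 23995 years.
A: 829.8 mm over 23995 years gives 829.8 / 23995 ≈ 0.035 mm/year.
Specimen B: 328.9 mm / 0.035 mm per year = 9397.14 years; at 5 years per growth lamina that is 9397.14 / 5 ≈ 1879 growth laminae.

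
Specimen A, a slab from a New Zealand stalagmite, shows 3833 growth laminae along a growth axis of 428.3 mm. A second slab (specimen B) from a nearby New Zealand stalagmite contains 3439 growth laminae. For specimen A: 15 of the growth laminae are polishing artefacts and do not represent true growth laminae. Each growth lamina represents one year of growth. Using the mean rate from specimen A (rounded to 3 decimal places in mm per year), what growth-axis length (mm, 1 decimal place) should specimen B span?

385.2 mm

Specimen A: true growth lamina count = 3833 − 15 = 3818.
A: Mean rate = 428.3 mm / 3818 years ≈ 0.112 mm/year.
For B, 0.112 mm/year × 3439 years = 385.2 mm.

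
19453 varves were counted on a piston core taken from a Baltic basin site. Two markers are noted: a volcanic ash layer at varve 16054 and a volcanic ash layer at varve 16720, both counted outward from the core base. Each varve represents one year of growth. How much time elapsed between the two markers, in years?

666 yr

The two markers are separated by 16720 − 16054 = 666 varves.
One varve per year makes the interval 666 years.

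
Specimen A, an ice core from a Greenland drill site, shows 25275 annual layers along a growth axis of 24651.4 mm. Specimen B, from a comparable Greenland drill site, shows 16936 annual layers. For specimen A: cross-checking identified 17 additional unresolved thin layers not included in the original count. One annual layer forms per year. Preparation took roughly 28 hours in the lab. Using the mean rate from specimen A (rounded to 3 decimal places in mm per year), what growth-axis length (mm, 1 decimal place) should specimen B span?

Specimen A: after corrections the count is 25275 + 17 = 25292 annual layers.
A: Extension rate ≈ 24651.4 / 25292 = 0.975 mm/yr.
B's length ≈ 0.975 × 16936 = 16512.6 mm.

16512.6 mm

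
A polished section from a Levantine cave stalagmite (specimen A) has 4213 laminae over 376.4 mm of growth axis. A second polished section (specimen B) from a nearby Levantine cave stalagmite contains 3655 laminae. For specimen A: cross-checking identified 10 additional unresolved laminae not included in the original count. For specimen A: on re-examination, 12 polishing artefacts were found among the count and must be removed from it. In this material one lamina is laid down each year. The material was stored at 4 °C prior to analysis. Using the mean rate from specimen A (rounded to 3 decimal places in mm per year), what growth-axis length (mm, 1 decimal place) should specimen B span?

Specimen A: after corrections the count is 4213 − 12 + 10 = 4211 laminae.
A: Extension rate ≈ 376.4 / 4211 = 0.089 mm/year.
Length of B = 0.089 × 3655 = 325.3 mm.

325.3 mm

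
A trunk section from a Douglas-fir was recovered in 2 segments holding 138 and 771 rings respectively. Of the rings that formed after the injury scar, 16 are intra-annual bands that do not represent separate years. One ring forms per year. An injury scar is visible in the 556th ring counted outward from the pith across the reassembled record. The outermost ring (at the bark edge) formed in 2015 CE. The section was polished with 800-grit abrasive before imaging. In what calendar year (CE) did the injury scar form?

1678 CE

Total rings = 138 + 771 = 909.
Between ring 556 and the bark edge there are 909 − 556 = 353 rings.
Removing the 16 false rings leaves 353 − 16 = 337 true rings beyond the injury scar.
2015 − 337 = 1678 CE.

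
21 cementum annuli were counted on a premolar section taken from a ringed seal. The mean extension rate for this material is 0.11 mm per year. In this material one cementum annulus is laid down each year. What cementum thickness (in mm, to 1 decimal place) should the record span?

2.3 mm

The record spans 21 years at 0.11 mm per year.
Predicted length = 0.11 mm/year × 21 years = 2.3 mm.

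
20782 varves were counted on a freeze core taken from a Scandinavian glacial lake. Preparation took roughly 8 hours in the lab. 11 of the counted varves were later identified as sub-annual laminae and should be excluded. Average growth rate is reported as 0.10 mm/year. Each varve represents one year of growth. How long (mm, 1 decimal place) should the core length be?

2077.1 mm

Adjusted count: 20782 − 11 = 20771 varves.
20771 years at 0.10 mm/year gives 0.10 × 20771 = 2077.1 mm.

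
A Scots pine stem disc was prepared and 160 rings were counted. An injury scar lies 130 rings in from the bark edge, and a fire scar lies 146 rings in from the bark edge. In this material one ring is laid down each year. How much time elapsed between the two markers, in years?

The two markers are separated by 146 − 130 = 16 rings.
At one ring per year, 16 years elapsed between them.

16 yr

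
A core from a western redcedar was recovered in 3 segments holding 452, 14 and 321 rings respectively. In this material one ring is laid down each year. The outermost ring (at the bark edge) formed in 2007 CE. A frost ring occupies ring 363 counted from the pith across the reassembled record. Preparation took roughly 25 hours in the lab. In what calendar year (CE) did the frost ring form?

Total rings = 452 + 14 + 321 = 787.
The frost ring sits at ring 363 from the pith, so 787 − 363 = 424 rings formed after it.
The ring at the bark edge is 2007 CE, so the frost ring dates to 2007 − 424 = 1583 CE.

1583 CE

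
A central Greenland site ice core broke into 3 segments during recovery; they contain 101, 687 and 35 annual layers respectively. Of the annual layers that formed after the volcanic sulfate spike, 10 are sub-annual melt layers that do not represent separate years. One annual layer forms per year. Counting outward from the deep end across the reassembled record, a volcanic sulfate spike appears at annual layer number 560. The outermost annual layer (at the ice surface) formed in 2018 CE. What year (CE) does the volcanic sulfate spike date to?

Total annual layers = 101 + 687 + 35 = 823.
823 − 560 = 263 annual layers lie beyond the volcanic sulfate spike toward the ice surface.
263 − 10 false = 253 true annual layers after the volcanic sulfate spike.
Counting back 253 years from 2018 CE places the volcanic sulfate spike in 2018 − 253 = 1765 CE.

1765 CE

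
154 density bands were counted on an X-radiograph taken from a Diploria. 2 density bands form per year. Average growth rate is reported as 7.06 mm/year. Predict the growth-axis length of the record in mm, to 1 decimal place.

543.6 mm

Dividing by 2 density bands per year: 154 / 2 = 77 years.
Length ≈ 7.06 × 77 = 543.6 mm.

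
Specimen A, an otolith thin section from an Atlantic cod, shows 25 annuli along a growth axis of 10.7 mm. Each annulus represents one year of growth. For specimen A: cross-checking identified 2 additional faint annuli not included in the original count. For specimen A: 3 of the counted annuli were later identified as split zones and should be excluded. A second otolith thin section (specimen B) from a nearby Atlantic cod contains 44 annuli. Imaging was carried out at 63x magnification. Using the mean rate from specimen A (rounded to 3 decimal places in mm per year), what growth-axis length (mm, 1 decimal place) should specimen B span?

Specimen A: correcting the raw count gives 25 − 3 + 2 = 24 true annuli.
A: Extension rate ≈ 10.7 / 24 = 0.446 mm per year.
Length of B = 0.446 × 44 = 19.6 mm.

19.6 mm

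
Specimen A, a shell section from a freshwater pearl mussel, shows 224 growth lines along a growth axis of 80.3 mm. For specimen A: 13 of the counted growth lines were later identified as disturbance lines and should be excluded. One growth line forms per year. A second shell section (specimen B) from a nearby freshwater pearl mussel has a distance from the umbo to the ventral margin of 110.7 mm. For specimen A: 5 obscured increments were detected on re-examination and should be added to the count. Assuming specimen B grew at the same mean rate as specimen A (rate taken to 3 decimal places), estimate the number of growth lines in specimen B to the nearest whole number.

Specimen A: correcting the raw count gives 224 − 13 + 5 = 216 true growth lines.
A: 80.3 mm over 216 years gives 80.3 / 216 ≈ 0.372 mm/year.
B spans 110.7 / 0.372 = 297.58 years ≈ 298 growth lines.

298 growth lines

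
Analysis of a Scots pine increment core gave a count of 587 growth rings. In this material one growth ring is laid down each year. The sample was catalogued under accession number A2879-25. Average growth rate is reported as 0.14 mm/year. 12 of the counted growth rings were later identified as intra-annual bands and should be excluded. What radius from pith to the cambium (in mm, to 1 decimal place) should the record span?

80.5 mm

Adjusted count: 587 − 12 = 575 growth rings.
Predicted length = 0.14 mm/year × 575 years = 80.5 mm.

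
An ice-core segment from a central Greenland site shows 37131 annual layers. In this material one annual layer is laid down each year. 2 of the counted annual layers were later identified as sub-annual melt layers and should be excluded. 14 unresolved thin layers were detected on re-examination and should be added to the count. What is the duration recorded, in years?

37143 yr

True annual layer count = 37131 − 2 + 14 = 37143.
With a one-to-one annual layer periodicity this is 37143 years.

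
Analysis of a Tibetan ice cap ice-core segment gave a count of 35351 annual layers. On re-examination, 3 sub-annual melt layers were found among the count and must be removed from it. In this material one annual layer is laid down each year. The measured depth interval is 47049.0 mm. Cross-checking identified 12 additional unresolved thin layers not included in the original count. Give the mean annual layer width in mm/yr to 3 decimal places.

True annual layer count = 35351 − 3 + 12 = 35360.
Mean rate = 47049.0 mm / 35360 years ≈ 1.331 mm/yr.

1.331 mm/yr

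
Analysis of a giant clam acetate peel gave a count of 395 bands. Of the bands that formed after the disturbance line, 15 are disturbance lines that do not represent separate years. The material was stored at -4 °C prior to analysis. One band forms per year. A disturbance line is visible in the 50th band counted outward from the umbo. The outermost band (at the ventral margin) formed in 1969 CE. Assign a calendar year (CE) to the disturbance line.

The disturbance line sits at band 50 from the umbo, so 395 − 50 = 345 bands formed after it.
Removing the 15 false bands leaves 345 − 15 = 330 true bands beyond the disturbance line.
The band at the ventral margin is 1969 CE, so the disturbance line dates to 1969 − 330 = 1639 CE.

1639 CE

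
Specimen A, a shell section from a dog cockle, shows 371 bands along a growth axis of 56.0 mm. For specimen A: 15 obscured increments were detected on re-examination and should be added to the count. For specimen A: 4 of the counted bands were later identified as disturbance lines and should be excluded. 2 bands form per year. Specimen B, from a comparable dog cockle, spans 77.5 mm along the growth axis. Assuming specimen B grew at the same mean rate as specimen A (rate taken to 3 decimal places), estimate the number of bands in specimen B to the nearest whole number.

529 bands

Specimen A: adjusted count: 371 − 4 + 15 = 382 bands.
Specimen A: dividing by 2 bands per year: 382 / 2 = 191 years.
A: 56.0 mm over 191 years gives 56.0 / 191 ≈ 0.293 mm per year.
B spans 77.5 / 0.293 = 264.51 years; at 2 bands per year that is 264.51 × 2 ≈ 529 bands.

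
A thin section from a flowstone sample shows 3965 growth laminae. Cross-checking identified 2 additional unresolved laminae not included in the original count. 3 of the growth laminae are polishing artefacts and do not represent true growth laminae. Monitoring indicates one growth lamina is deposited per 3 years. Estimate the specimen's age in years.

Correcting the raw count gives 3965 − 3 + 2 = 3964 true growth laminae.
At 3 years per growth lamina, 3964 × 3 = 11892 years.

11892 yr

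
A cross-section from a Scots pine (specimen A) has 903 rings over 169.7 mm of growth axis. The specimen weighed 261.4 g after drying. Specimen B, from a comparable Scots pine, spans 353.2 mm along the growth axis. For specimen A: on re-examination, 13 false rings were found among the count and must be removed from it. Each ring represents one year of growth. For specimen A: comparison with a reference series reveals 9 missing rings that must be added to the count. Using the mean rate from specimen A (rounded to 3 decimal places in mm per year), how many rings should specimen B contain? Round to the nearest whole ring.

Specimen A: after corrections the count is 903 − 13 + 9 = 899 rings.
A: 169.7 mm over 899 years gives 169.7 / 899 ≈ 0.189 mm per year.
B spans 353.2 / 0.189 = 1868.78 years ≈ 1869 rings.

1869 rings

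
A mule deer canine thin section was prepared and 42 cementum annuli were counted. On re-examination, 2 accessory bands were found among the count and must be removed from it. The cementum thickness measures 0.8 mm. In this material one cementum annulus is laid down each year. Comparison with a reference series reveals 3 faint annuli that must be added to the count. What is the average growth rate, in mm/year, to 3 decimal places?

0.019 mm/year

True cementum annulus count = 42 − 2 + 3 = 43.
Mean rate = 0.8 mm / 43 years ≈ 0.019 mm/year.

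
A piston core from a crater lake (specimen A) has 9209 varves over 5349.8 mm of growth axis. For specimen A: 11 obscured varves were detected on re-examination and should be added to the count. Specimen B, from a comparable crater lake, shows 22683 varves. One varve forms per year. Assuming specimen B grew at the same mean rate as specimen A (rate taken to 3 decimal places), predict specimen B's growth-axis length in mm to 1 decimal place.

13156.1 mm

Specimen A: correcting the raw count gives 9209 + 11 = 9220 true varves.
A: 5349.8 mm over 9220 years gives 5349.8 / 9220 ≈ 0.580 mm/year.
Length of B = 0.580 × 22683 = 13156.1 mm.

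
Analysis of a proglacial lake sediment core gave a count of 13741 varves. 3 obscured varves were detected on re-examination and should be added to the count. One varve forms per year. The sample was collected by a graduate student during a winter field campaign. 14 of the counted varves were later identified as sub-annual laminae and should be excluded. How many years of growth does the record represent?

13730 years

True varve count = 13741 − 14 + 3 = 13730.
One varve per year makes the duration 13730 years.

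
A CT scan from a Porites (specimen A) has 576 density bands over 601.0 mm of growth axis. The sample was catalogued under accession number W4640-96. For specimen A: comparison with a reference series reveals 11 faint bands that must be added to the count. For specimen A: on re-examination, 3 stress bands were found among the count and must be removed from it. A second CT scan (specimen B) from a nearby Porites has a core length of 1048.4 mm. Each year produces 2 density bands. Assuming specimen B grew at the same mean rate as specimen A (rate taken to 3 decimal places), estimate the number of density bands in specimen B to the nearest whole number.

Specimen A: adjusted count: 576 − 3 + 11 = 584 density bands.
Specimen A: dividing by 2 density bands per year: 584 / 2 = 292 years.
A: Extension rate ≈ 601.0 / 292 = 2.058 mm/yr.
For B, 1048.4 / 2.058 = 509.43 years; at 2 density bands per year that is 509.43 × 2 ≈ 1019 density bands.

1019 density bands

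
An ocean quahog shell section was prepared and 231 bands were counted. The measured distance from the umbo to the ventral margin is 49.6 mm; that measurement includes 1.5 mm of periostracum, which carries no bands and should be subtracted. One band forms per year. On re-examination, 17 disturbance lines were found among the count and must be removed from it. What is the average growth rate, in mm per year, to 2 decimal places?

0.22 mm per year

Correcting the raw count gives 231 − 17 = 214 true bands.
Removing the 1.5 mm offcut leaves 49.6 − 1.5 = 48.1 mm.
Extension rate ≈ 48.1 / 214 = 0.22 mm per year.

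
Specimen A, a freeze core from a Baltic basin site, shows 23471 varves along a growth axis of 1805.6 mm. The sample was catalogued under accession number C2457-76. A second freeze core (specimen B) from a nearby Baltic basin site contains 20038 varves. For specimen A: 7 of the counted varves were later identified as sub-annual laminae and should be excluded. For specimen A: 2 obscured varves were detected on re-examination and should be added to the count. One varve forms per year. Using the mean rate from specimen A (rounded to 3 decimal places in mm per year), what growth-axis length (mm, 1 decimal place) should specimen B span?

Specimen A: after corrections the count is 23471 − 7 + 2 = 23466 varves.
A: 1805.6 mm over 23466 years gives 1805.6 / 23466 ≈ 0.077 mm per year.
Length of B = 0.077 × 20038 = 1542.9 mm.

1542.9 mm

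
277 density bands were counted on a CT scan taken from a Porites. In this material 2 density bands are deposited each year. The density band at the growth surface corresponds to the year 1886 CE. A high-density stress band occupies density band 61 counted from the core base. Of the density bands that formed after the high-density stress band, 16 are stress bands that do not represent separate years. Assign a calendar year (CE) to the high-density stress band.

Between density band 61 and the growth surface there are 277 − 61 = 216 density bands.
Excluding 16 false density bands: 216 − 16 = 200.
With 2 density bands per year, 200 / 2 = 100 years.
1886 − 100 = 1786 CE.

1786 CE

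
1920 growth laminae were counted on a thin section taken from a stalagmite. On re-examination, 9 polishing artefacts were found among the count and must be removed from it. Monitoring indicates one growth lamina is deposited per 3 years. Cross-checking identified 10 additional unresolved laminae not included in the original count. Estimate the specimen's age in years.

Correcting the raw count gives 1920 − 9 + 10 = 1921 true growth laminae.
Multiplying by 3 years per growth lamina: 1921 × 3 = 5763 years.

5763 years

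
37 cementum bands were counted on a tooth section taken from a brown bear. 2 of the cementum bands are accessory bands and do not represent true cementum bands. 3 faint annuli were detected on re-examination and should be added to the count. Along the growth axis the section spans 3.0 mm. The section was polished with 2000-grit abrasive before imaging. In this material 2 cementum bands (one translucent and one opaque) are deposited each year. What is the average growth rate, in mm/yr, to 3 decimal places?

0.158 mm/yr

Correcting the raw count gives 37 − 2 + 3 = 38 true cementum bands.
38 cementum bands at 2 per year is 38 / 2 = 19 years.
Extension rate ≈ 3.0 / 19 = 0.158 mm/yr.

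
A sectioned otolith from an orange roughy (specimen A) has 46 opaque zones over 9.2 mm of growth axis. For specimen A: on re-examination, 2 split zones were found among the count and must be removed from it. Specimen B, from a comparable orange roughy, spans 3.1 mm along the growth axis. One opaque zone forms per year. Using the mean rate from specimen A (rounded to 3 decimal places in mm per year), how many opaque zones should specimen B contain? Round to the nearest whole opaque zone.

15 opaque zones

Specimen A: true opaque zone count = 46 − 2 = 44.
A: Mean rate = 9.2 mm / 44 years ≈ 0.209 mm/year.
For B, 3.1 / 0.209 = 14.83 years ≈ 15 opaque zones.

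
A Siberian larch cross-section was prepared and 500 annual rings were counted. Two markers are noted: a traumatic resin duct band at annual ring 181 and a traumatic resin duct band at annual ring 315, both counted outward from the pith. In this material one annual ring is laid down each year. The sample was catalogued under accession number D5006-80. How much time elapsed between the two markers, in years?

The two markers are separated by 315 − 181 = 134 annual rings.
That is 134 years at one annual ring per year.

134 years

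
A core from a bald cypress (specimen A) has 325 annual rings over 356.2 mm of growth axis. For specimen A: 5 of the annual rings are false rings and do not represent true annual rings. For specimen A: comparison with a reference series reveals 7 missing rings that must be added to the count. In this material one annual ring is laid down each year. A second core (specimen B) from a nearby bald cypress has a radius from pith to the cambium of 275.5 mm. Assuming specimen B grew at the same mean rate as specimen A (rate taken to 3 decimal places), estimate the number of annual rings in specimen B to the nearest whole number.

Specimen A: after corrections the count is 325 − 5 + 7 = 327 annual rings.
A: 356.2 mm over 327 years gives 356.2 / 327 ≈ 1.089 mm/yr.
Specimen B: 275.5 mm / 1.089 mm per year = 252.98 years ≈ 253 annual rings.

253 annual rings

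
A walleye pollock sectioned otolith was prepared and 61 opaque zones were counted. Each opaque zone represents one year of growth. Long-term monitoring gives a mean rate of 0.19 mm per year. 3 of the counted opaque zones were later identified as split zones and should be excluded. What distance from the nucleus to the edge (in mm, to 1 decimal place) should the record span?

11.0 mm

Correcting the raw count gives 61 − 3 = 58 true opaque zones.
Length ≈ 0.19 × 58 = 11.0 mm.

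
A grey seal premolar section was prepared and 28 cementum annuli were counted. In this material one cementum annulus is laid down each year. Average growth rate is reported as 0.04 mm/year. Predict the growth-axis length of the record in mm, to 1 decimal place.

1.1 mm

The record spans 28 years at 0.04 mm per year.
Predicted length = 0.04 mm/year × 28 years = 1.1 mm.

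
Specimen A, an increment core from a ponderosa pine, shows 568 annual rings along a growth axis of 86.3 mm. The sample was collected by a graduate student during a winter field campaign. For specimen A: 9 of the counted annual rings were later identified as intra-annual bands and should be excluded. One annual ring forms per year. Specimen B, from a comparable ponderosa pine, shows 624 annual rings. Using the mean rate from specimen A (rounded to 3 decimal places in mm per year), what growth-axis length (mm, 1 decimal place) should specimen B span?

Specimen A: true annual ring count = 568 − 9 = 559.
A: Extension rate ≈ 86.3 / 559 = 0.154 mm/year.
For B, 0.154 mm/year × 624 years = 96.1 mm.

96.1 mm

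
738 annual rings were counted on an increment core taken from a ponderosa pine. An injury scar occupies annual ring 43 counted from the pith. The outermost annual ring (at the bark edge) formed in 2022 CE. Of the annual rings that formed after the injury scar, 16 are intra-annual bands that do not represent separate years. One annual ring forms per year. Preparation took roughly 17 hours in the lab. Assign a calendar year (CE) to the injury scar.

Between annual ring 43 and the bark edge there are 738 − 43 = 695 annual rings.
Removing the 16 false annual rings leaves 695 − 16 = 679 true annual rings beyond the injury scar.
The annual ring at the bark edge is 2022 CE, so the injury scar dates to 2022 − 679 = 1343 CE.

1343 CE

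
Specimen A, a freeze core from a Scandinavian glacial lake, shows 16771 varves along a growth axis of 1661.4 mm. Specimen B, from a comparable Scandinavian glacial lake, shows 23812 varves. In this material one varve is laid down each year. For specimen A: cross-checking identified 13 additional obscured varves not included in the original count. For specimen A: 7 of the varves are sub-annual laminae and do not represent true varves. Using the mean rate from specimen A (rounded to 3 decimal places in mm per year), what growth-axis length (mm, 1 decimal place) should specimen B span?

Specimen A: correcting the raw count gives 16771 − 7 + 13 = 16777 true varves.
A: Extension rate ≈ 1661.4 / 16777 = 0.099 mm/year.
For B, 0.099 mm/year × 23812 years = 2357.4 mm.

2357.4 mm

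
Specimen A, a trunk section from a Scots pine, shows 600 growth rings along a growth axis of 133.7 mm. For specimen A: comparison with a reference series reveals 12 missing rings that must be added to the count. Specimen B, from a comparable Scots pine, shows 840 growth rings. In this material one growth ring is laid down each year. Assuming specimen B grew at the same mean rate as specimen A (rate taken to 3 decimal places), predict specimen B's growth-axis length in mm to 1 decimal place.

Specimen A: after corrections the count is 600 + 12 = 612 growth rings.
A: Extension rate ≈ 133.7 / 612 = 0.218 mm per year.
B's length ≈ 0.218 × 840 = 183.1 mm.

183.1 mm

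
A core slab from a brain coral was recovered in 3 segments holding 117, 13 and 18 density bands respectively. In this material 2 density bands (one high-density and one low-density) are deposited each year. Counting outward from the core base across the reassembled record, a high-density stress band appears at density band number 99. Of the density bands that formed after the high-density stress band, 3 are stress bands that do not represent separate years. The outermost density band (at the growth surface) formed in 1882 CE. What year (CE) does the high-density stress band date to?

1859 CE

Total density bands = 117 + 13 + 18 = 148.
The high-density stress band sits at density band 99 from the core base, so 148 − 99 = 49 density bands formed after it.
49 − 3 false = 46 true density bands after the high-density stress band.
46 density bands at 2 per year is 46 / 2 = 23 years.
1882 − 23 = 1859 CE.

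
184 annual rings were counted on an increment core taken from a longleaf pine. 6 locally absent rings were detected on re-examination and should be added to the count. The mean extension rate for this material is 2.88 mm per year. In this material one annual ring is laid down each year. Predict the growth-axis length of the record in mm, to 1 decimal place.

547.2 mm

True annual ring count = 184 + 6 = 190.
Predicted length = 2.88 mm/year × 190 years = 547.2 mm.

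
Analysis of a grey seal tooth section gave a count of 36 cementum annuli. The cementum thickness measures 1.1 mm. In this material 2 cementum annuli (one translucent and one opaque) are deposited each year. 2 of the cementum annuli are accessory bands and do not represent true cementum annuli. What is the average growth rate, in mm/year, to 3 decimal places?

0.065 mm/year

After corrections the count is 36 − 2 = 34 cementum annuli.
With 2 cementum annuli per year, 34 / 2 = 17 years.
Mean rate = 1.1 mm / 17 years ≈ 0.065 mm/year.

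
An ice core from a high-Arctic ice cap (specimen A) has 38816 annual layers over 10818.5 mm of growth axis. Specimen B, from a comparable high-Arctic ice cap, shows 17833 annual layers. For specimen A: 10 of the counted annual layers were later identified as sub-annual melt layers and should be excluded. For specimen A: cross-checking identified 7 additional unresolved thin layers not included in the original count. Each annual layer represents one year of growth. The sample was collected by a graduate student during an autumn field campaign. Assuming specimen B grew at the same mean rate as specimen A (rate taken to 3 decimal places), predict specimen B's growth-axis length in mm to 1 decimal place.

Specimen A: adjusted count: 38816 − 10 + 7 = 38813 annual layers.
A: 10818.5 mm over 38813 years gives 10818.5 / 38813 ≈ 0.279 mm/yr.
B's length ≈ 0.279 × 17833 = 4975.4 mm.

4975.4 mm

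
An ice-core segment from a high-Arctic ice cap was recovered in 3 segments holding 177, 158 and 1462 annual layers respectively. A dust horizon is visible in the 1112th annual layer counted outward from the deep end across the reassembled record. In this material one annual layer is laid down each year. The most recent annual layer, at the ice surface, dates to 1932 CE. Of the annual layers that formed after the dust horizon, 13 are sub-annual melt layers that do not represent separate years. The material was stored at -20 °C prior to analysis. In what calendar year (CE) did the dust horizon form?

Total annual layers = 177 + 158 + 1462 = 1797.
1797 − 1112 = 685 annual layers lie beyond the dust horizon toward the ice surface.
685 − 13 false = 672 true annual layers after the dust horizon.
Counting back 672 years from 1932 CE places the dust horizon in 1932 − 672 = 1260 CE.

1260 CE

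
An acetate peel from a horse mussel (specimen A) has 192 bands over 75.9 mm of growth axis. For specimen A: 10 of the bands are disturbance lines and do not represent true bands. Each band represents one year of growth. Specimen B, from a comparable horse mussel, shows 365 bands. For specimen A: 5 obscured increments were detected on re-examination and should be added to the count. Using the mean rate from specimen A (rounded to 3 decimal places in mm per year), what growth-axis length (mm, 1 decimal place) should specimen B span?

Specimen A: after corrections the count is 192 − 10 + 5 = 187 bands.
A: Extension rate ≈ 75.9 / 187 = 0.406 mm per year.
B's length ≈ 0.406 × 365 = 148.2 mm.

148.2 mm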